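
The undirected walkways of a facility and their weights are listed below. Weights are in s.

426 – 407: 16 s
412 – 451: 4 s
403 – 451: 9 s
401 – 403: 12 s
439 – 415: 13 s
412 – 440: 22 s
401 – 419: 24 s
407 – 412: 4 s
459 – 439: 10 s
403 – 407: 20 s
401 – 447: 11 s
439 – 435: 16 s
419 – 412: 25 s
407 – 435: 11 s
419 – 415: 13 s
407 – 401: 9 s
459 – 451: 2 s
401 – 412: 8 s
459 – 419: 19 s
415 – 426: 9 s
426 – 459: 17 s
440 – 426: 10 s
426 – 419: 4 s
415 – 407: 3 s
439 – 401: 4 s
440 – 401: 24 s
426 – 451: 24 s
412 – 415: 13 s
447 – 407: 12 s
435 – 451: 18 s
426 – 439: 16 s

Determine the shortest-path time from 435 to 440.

33 s

Compare a few routes:
435 → 407 → 415 → 419 → 426 → 440: 11+3+13+4+10 = 41
435 → 407 → 412 → 440: 11+4+22 = 37
435 → 407 → 426 → 440: 11+16+10 = 37
435 → 407 → 415 → 426 → 440: 11+3+9+10 = 33
The minimum is 33 s via 435 → 407 → 415 → 426 → 440.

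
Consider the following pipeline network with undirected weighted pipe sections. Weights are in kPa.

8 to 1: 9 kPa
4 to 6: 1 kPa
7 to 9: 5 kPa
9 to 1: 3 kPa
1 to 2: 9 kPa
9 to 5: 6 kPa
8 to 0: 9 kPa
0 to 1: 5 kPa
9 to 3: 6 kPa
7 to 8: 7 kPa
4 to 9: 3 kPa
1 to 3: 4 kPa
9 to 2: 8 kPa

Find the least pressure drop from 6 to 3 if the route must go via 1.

Shortest 6→1: 6 → 4 → 9 → 1 = 7
Best 1 to 3: 1 → 3 costing 4
Total via 1: 7 + 4 = 11 kPa.

11 kPa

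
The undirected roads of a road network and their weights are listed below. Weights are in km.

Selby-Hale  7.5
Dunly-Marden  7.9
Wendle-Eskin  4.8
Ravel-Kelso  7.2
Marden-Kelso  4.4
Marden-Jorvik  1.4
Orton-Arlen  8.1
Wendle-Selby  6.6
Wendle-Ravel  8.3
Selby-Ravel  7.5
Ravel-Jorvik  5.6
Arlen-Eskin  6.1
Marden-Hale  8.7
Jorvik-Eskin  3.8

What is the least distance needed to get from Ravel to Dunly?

14.9 km

Compare a few routes:
Ravel - Selby - Hale - Marden - Dunly: 7.5+7.5+8.7+7.9 = 31.6
Ravel - Wendle - Eskin - Jorvik - Marden - Dunly: 8.3+4.8+3.8+1.4+7.9 = 26.2
Ravel - Kelso - Marden - Dunly: 7.2+4.4+7.9 = 19.5
Ravel - Jorvik - Marden - Dunly: 5.6+1.4+7.9 = 14.9
The minimum is 14.9 km via Ravel - Jorvik - Marden - Dunly.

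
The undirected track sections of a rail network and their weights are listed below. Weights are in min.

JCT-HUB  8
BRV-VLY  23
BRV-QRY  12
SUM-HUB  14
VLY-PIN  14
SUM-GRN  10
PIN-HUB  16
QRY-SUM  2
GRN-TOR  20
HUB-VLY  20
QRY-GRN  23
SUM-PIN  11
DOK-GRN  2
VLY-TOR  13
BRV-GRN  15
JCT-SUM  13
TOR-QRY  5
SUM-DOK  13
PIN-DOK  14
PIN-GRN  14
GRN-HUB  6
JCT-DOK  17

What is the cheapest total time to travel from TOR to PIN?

18 min

Settle nodes by increasing distance from TOR:
TOR: 0
QRY: 5  (via TOR)
SUM: 7  (via QRY)
VLY: 13  (via TOR)
GRN: 17  (via SUM)
BRV: 17  (via QRY)
PIN: 18  (via SUM)
Shortest route: TOR → QRY → SUM → PIN = 18 min.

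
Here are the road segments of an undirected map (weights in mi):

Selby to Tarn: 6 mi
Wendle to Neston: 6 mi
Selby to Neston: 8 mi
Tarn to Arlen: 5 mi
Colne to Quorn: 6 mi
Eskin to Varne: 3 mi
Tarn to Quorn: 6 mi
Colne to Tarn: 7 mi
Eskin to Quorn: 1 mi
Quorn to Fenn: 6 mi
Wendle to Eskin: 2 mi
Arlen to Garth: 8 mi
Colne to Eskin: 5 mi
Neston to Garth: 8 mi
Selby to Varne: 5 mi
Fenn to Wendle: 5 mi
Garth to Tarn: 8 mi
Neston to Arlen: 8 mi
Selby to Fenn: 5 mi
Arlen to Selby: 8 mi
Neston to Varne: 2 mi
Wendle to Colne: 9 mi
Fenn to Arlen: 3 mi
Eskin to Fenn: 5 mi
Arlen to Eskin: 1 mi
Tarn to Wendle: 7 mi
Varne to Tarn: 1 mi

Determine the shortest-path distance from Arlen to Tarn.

5 mi

Candidate routes:
Arlen - Eskin - Quorn - Tarn: 1+1+6 = 8
Arlen - Tarn: 5 = 5
Cheapest is Arlen - Tarn at 5 mi.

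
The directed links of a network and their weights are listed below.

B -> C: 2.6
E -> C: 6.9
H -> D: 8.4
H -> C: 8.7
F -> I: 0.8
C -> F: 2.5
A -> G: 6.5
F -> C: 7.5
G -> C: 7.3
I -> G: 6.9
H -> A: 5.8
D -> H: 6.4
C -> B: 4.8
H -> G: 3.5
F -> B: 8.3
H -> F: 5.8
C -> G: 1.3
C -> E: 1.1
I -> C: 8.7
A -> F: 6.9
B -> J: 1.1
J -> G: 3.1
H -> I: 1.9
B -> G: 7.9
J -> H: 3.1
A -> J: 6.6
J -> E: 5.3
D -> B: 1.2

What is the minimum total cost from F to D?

Running Dijkstra from F:
F: 0
I: 0.8  (via F)
C: 7.5  (via F)
G: 7.7  (via I)
B: 8.3  (via F)
E: 8.6  (via C)
J: 9.4  (via B)
H: 12.5  (via J)
A: 18.3  (via H)
D: 20.9  (via H)
Shortest route: F–B–J–H–D = 20.9.

20.9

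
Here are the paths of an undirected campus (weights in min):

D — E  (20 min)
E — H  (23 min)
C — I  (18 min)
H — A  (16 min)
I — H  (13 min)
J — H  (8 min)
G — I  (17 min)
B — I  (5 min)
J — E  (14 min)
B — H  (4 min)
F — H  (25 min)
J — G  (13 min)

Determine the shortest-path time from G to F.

46 min

Settle nodes by increasing distance from G:
G: 0
J: 13  (via G)
I: 17  (via G)
H: 21  (via J)
B: 22  (via I)
E: 27  (via J)
C: 35  (via I)
A: 37  (via H)
F: 46  (via H)
Shortest route: G–J–H–F = 46 min.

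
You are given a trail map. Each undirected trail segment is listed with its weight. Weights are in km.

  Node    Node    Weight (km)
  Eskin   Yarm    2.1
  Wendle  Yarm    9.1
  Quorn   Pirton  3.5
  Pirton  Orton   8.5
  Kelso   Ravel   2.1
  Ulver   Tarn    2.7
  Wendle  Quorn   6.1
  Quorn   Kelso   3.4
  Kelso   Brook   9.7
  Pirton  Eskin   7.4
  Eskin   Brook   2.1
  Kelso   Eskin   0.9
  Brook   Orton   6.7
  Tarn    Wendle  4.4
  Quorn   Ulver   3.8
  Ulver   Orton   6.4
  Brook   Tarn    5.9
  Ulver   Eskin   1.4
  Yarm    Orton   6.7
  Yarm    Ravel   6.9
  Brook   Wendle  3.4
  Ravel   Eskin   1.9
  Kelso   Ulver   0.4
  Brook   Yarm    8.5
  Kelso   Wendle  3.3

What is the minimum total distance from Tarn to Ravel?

Settle nodes by increasing distance from Tarn:
Tarn: 0
Ulver: 2.7  (via Tarn)
Kelso: 3.1  (via Ulver)
Eskin: 4  (via Kelso)
Wendle: 4.4  (via Tarn)
Ravel: 5.2  (via Kelso)
Shortest route: Tarn → Ulver → Kelso → Ravel = 5.2 km.

5.2 km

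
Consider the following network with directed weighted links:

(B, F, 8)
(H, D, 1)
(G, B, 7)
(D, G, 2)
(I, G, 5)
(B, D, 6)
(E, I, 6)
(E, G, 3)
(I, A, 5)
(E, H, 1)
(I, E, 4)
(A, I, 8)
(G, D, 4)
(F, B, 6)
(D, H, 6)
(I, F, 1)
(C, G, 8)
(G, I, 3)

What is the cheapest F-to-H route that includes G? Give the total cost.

22

Best F to G: F–B–D–G costing 14
Shortest G→H: G–I–E–H = 8
Total via G: 14 + 8 = 22.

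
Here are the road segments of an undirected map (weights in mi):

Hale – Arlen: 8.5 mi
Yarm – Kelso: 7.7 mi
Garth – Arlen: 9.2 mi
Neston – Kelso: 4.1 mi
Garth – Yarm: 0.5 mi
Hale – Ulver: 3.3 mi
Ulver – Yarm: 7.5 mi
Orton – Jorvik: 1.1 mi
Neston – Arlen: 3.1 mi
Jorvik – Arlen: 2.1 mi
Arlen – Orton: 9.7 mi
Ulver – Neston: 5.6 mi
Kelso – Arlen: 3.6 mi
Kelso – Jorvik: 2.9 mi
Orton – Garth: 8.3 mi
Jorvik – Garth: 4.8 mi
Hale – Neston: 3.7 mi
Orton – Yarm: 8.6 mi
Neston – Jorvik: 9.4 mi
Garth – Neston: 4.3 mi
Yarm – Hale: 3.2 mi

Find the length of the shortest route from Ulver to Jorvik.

Enumerating some paths:
Ulver → Neston → Arlen → Jorvik: 5.6+3.1+2.1 = 10.8
Ulver → Hale → Yarm → Garth → Jorvik: 3.3+3.2+0.5+4.8 = 11.8
The minimum is 10.8 mi via Ulver → Neston → Arlen → Jorvik.

10.8 mi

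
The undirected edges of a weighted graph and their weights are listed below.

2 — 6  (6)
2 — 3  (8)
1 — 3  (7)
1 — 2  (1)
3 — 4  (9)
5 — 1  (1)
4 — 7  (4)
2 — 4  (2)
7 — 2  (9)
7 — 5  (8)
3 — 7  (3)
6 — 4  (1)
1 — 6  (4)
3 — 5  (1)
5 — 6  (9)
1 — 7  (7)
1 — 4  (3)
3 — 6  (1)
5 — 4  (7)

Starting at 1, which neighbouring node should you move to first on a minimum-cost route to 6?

Compare a few routes:
1 - 4 - 6: 3+1 = 4
1 - 5 - 3 - 6: 1+1+1 = 3
1 - 2 - 4 - 6: 1+2+1 = 4
1 - 6: 4 = 4
Cheapest is 1 - 5 - 3 - 6 at 3.
So from 1 the first move is to 5.

5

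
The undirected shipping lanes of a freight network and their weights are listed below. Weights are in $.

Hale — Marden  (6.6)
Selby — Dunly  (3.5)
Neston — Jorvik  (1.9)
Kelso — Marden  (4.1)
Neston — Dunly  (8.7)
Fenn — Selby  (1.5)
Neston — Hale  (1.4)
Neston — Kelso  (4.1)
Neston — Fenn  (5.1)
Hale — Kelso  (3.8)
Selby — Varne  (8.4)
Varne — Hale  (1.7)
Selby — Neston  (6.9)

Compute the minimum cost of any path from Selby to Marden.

$14.6

Candidate routes:
Selby → Fenn → Neston → Hale → Marden: 1.5+5.1+1.4+6.6 = 14.6
Selby → Neston → Kelso → Marden: 6.9+4.1+4.1 = 15.1
Selby → Fenn → Neston → Kelso → Marden: 1.5+5.1+4.1+4.1 = 14.8
Selby → Neston → Hale → Marden: 6.9+1.4+6.6 = 14.9
The minimum is $14.6 via Selby → Fenn → Neston → Hale → Marden.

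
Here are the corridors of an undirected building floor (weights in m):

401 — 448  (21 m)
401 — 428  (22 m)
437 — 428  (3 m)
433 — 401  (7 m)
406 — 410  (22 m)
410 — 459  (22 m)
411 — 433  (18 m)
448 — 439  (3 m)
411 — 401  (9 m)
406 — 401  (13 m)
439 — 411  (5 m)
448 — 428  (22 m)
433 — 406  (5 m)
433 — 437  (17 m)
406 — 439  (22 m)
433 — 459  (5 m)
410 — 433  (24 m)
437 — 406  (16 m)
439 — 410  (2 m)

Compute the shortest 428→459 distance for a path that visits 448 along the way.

Best 428 to 448: 428–448 costing 22
Best 448 to 459: 448–439–410–459 costing 27
Total via 448: 22 + 27 = 49 m.

49 m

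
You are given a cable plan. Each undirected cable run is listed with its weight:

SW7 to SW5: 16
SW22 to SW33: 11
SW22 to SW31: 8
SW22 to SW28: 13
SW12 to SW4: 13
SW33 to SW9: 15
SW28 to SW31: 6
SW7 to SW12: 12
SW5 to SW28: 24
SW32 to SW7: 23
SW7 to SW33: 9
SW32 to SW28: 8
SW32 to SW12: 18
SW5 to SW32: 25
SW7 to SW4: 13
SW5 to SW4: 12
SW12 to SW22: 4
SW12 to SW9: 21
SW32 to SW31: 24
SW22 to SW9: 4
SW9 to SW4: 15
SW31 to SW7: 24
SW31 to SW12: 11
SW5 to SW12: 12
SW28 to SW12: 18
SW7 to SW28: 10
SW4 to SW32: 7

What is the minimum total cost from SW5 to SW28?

Compare a few routes:
SW5 - SW7 - SW28: 16+10 = 26
SW5 - SW28: 24 = 24
SW5 - SW4 - SW32 - SW28: 12+7+8 = 27
The minimum is 24 via SW5 - SW28.

24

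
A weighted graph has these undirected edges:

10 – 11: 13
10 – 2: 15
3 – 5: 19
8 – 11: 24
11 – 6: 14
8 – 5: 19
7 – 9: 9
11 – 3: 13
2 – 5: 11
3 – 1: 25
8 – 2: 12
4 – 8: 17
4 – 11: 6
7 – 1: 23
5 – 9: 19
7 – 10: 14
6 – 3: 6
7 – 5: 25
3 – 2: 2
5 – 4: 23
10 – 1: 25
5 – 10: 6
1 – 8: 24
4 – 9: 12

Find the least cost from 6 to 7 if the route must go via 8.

Best 6 to 8: 6 → 3 → 2 → 8 costing 20
Best 8 to 7: 8 → 4 → 9 → 7 costing 38
Total via 8: 20 + 38 = 58.

58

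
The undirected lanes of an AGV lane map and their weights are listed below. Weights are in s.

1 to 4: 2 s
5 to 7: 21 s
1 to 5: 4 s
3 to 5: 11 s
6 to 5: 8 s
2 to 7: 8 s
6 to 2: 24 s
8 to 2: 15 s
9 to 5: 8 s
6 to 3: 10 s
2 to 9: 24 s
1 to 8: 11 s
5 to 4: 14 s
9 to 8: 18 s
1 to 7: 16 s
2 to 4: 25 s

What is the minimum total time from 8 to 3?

26 s

Settle nodes by increasing distance from 8:
8: 0
1: 11  (via 8)
4: 13  (via 1)
2: 15  (via 8)
5: 15  (via 1)
9: 18  (via 8)
6: 23  (via 5)
7: 23  (via 2)
3: 26  (via 5)
Shortest route: 8–1–5–3 = 26 s.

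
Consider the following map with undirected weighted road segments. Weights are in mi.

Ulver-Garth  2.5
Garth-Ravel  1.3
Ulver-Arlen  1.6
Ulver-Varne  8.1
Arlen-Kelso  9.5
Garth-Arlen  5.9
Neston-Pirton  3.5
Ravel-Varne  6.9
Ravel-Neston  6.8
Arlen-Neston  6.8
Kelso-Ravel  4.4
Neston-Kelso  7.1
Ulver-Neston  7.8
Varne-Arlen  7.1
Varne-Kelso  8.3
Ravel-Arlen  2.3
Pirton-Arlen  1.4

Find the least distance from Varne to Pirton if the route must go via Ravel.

10.6 mi

Best Varne to Ravel: Varne → Ravel costing 6.9
Best Ravel to Pirton: Ravel → Arlen → Pirton costing 3.7
Total via Ravel: 6.9 + 3.7 = 10.6 mi.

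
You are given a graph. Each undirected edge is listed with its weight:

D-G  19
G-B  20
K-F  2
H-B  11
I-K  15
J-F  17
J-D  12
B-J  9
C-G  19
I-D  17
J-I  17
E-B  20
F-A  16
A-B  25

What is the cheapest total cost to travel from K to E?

48

Candidate routes:
K–I–J–B–E: 15+17+9+20 = 61
K–F–J–B–E: 2+17+9+20 = 48
K–F–A–B–E: 2+16+25+20 = 63
The minimum is 48 via K–F–J–B–E.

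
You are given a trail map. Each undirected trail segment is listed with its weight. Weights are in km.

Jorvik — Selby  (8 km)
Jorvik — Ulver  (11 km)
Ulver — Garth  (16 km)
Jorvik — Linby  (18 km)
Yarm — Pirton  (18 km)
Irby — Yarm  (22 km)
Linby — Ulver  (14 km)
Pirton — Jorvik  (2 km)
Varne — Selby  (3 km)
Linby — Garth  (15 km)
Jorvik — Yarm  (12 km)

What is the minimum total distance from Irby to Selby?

Compare a few routes:
Irby → Yarm → Pirton → Jorvik → Selby: 22+18+2+8 = 50
Irby → Yarm → Jorvik → Selby: 22+12+8 = 42
The minimum is 42 km via Irby → Yarm → Jorvik → Selby.

42 km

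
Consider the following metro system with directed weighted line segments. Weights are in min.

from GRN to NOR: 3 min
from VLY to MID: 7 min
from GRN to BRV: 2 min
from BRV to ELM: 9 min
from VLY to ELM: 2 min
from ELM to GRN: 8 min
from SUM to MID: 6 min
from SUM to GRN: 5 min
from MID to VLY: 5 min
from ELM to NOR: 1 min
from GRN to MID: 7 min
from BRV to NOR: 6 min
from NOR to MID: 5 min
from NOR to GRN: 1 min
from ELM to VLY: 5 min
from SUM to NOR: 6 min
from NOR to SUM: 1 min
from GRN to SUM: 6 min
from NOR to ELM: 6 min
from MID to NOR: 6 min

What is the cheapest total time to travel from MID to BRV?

9 min

Shortest distances from MID:
MID: 0
VLY: 5  (via MID)
NOR: 6  (via MID)
GRN: 7  (via NOR)
SUM: 7  (via NOR)
ELM: 7  (via VLY)
BRV: 9  (via GRN)
Shortest route: MID–NOR–GRN–BRV = 9 min.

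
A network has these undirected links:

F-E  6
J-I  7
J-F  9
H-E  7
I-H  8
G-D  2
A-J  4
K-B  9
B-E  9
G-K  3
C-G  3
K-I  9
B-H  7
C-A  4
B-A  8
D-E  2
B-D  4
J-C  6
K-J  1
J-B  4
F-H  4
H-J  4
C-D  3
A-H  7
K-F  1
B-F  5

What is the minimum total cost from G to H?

8

Enumerating some paths:
G → D → B → H: 2+4+7 = 13
G → K → F → H: 3+1+4 = 8
G → C → J → H: 3+6+4 = 13
G → D → E → H: 2+2+7 = 11
Cheapest is G → K → F → H at 8.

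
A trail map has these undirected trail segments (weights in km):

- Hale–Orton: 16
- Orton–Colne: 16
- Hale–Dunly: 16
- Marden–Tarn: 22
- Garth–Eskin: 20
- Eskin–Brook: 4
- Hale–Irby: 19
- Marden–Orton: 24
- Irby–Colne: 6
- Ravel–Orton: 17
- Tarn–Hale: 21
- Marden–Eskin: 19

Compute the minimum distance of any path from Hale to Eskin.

59 km

Shortest distances from Hale:
Hale: 0
Orton: 16  (via Hale)
Dunly: 16  (via Hale)
Irby: 19  (via Hale)
Tarn: 21  (via Hale)
Colne: 25  (via Irby)
Ravel: 33  (via Orton)
Marden: 40  (via Orton)
Eskin: 59  (via Marden)
Shortest route: Hale → Orton → Marden → Eskin = 59 km.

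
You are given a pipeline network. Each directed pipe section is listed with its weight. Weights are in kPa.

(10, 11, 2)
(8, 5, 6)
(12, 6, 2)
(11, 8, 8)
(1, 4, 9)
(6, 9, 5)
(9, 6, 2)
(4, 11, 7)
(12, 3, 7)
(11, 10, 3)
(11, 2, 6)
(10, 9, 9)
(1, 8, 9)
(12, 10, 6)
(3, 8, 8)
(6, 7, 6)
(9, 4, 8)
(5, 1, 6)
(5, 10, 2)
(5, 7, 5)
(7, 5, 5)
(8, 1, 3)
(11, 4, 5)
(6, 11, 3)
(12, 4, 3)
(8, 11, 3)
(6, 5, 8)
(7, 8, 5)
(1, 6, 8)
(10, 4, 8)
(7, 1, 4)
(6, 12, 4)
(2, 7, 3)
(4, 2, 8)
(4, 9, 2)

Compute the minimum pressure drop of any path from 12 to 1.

12 kPa

Enumerating some paths:
12 - 6 - 11 - 8 - 1: 2+3+8+3 = 16
12 - 6 - 7 - 1: 2+6+4 = 12
12 - 6 - 7 - 8 - 1: 2+6+5+3 = 16
12 - 6 - 5 - 1: 2+8+6 = 16
The minimum is 12 kPa via 12 - 6 - 7 - 1.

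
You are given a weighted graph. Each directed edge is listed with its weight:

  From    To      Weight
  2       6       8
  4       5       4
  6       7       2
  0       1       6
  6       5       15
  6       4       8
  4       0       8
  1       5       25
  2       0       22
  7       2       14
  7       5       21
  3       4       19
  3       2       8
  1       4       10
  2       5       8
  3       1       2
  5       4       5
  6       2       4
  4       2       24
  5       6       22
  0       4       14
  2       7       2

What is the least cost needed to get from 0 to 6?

Shortest distances from 0:
0: 0
1: 6  (via 0)
4: 14  (via 0)
5: 18  (via 4)
2: 38  (via 4)
6: 40  (via 5)
Shortest route: 0–4–5–6 = 40.

40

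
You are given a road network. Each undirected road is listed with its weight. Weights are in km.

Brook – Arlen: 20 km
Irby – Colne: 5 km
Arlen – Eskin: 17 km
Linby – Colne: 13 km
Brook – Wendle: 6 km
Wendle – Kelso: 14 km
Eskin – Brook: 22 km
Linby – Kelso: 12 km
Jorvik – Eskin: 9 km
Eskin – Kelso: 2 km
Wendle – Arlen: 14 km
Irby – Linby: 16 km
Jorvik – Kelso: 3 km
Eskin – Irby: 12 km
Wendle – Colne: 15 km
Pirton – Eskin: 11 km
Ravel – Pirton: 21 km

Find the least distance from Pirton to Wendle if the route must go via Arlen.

Shortest Pirton→Arlen: Pirton–Eskin–Arlen = 28
Best Arlen to Wendle: Arlen–Wendle costing 14
Total via Arlen: 28 + 14 = 42 km.

42 km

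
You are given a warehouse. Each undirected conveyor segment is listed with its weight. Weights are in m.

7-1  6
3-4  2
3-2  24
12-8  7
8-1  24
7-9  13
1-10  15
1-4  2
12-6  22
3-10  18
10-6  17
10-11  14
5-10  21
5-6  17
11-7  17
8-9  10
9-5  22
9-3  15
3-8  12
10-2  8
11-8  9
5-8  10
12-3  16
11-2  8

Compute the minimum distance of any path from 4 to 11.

23 m

Settle nodes by increasing distance from 4:
4: 0
1: 2  (via 4)
3: 2  (via 4)
7: 8  (via 1)
8: 14  (via 3)
9: 17  (via 3)
10: 17  (via 1)
12: 18  (via 3)
11: 23  (via 8)
Shortest route: 4 → 3 → 8 → 11 = 23 m.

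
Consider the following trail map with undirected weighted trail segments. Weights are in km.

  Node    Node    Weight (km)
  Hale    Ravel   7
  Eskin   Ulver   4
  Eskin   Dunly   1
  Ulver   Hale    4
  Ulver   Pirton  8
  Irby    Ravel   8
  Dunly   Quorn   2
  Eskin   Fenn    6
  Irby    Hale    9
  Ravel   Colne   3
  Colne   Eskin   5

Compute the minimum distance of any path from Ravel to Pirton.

Enumerating some paths:
Ravel–Hale–Ulver–Pirton: 7+4+8 = 19
Ravel–Colne–Eskin–Ulver–Pirton: 3+5+4+8 = 20
The minimum is 19 km via Ravel–Hale–Ulver–Pirton.

19 km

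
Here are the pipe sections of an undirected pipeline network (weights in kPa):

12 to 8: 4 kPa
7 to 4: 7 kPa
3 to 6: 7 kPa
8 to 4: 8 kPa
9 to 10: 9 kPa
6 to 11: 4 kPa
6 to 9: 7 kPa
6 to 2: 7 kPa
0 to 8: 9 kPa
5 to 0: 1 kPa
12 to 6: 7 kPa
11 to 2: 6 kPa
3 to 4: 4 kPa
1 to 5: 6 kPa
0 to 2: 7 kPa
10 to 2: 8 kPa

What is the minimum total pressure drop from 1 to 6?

21 kPa

Settle nodes by increasing distance from 1:
1: 0
5: 6  (via 1)
0: 7  (via 5)
2: 14  (via 0)
8: 16  (via 0)
11: 20  (via 2)
12: 20  (via 8)
6: 21  (via 2)
Shortest route: 1 → 5 → 0 → 2 → 6 = 21 kPa.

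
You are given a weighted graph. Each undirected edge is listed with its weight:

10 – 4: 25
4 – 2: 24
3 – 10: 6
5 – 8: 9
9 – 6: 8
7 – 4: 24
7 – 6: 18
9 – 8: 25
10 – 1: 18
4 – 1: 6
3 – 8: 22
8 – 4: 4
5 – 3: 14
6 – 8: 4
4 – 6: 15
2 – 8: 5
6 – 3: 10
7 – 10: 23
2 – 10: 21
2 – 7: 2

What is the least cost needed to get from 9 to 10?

Settle nodes by increasing distance from 9:
9: 0
6: 8  (via 9)
8: 12  (via 6)
4: 16  (via 8)
2: 17  (via 8)
3: 18  (via 6)
7: 19  (via 2)
5: 21  (via 8)
1: 22  (via 4)
10: 24  (via 3)
Shortest route: 9–6–3–10 = 24.

24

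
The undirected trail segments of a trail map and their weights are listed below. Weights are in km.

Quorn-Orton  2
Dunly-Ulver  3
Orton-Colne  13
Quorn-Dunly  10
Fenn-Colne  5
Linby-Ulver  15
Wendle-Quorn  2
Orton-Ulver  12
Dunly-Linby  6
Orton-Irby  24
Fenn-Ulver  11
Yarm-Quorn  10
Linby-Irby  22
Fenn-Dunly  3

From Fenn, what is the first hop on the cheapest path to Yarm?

Dunly

Compare a few routes:
Fenn–Colne–Orton–Quorn–Yarm: 5+13+2+10 = 30
Fenn–Dunly–Ulver–Orton–Quorn–Yarm: 3+3+12+2+10 = 30
Fenn–Ulver–Dunly–Quorn–Yarm: 11+3+10+10 = 34
Fenn–Dunly–Quorn–Yarm: 3+10+10 = 23
The minimum is 23 km via Fenn–Dunly–Quorn–Yarm.
So from Fenn the first move is to Dunly.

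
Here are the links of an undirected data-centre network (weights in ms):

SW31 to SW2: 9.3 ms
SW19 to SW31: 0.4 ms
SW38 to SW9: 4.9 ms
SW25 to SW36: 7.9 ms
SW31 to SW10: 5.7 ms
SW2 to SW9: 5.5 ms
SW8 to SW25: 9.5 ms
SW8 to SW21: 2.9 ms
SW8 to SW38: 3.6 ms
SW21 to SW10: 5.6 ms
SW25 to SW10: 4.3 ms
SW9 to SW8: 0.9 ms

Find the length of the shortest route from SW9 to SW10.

Settle nodes by increasing distance from SW9:
SW9: 0
SW8: 0.9  (via SW9)
SW21: 3.8  (via SW8)
SW38: 4.5  (via SW8)
SW2: 5.5  (via SW9)
SW10: 9.4  (via SW21)
Shortest route: SW9–SW8–SW21–SW10 = 9.4 ms.

9.4 ms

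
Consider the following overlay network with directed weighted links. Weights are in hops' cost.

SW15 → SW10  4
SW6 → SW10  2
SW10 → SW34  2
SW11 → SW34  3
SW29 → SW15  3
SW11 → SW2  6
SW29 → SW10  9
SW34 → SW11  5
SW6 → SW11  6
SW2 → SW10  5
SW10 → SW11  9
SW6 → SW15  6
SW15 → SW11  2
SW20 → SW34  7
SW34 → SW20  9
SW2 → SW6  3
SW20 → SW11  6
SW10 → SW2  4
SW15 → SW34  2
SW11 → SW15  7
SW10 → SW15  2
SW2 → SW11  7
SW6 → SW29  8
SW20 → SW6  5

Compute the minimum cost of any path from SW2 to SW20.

16 hops' cost

Settle nodes by increasing distance from SW2:
SW2: 0
SW6: 3  (via SW2)
SW10: 5  (via SW2)
SW34: 7  (via SW10)
SW11: 7  (via SW2)
SW15: 7  (via SW10)
SW29: 11  (via SW6)
SW20: 16  (via SW34)
Shortest route: SW2 → SW10 → SW34 → SW20 = 16 hops' cost.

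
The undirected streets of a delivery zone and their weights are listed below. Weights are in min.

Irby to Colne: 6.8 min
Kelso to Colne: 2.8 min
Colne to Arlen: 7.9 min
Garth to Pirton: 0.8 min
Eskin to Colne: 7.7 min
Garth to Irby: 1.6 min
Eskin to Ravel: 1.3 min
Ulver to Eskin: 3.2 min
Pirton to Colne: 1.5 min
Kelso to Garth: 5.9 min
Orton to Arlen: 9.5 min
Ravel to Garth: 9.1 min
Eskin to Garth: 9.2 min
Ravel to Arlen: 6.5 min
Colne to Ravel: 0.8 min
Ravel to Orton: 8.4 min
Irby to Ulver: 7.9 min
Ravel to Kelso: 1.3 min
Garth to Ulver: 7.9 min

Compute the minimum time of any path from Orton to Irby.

Running Dijkstra from Orton:
Orton: 0
Ravel: 8.4  (via Orton)
Colne: 9.2  (via Ravel)
Arlen: 9.5  (via Orton)
Eskin: 9.7  (via Ravel)
Kelso: 9.7  (via Ravel)
Pirton: 10.7  (via Colne)
Garth: 11.5  (via Pirton)
Ulver: 12.9  (via Eskin)
Irby: 13.1  (via Garth)
Shortest route: Orton–Ravel–Colne–Pirton–Garth–Irby = 13.1 min.

13.1 min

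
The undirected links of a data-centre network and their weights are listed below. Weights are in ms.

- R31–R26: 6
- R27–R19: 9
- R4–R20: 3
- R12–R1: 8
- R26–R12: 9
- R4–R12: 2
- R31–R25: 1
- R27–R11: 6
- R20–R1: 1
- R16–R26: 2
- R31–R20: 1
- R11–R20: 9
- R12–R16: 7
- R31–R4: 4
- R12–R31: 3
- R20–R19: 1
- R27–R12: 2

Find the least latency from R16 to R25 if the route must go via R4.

14 ms

Best R16 to R4: R16–R12–R4 costing 9
Best R4 to R25: R4–R31–R25 costing 5
Total via R4: 9 + 5 = 14 ms.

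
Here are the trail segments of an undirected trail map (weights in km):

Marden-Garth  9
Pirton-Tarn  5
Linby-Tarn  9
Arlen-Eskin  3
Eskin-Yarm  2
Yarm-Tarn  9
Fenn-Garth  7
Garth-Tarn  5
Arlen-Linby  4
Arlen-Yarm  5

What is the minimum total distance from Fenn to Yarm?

Compare a few routes:
Fenn - Garth - Tarn - Yarm: 7+5+9 = 21
Fenn - Garth - Tarn - Linby - Arlen - Eskin - Yarm: 7+5+9+4+3+2 = 30
Cheapest is Fenn - Garth - Tarn - Yarm at 21 km.

21 km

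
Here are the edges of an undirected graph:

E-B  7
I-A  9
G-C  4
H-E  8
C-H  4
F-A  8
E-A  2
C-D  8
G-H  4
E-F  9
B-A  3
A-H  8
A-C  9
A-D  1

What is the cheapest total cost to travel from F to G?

Compare a few routes:
F → A → H → G: 8+8+4 = 20
F → A → C → G: 8+9+4 = 21
F → E → H → G: 9+8+4 = 21
F → A → D → C → G: 8+1+8+4 = 21
The minimum is 20 via F → A → H → G.

20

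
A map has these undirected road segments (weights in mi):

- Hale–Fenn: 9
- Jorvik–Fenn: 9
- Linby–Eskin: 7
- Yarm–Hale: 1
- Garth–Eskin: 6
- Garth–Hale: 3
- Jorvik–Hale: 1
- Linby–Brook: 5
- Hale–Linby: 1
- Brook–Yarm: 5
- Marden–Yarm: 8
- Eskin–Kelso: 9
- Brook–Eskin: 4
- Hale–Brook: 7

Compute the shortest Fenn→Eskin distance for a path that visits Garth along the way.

18 mi

Shortest Fenn→Garth: Fenn → Hale → Garth = 12
Shortest Garth→Eskin: Garth → Eskin = 6
Total via Garth: 12 + 6 = 18 mi.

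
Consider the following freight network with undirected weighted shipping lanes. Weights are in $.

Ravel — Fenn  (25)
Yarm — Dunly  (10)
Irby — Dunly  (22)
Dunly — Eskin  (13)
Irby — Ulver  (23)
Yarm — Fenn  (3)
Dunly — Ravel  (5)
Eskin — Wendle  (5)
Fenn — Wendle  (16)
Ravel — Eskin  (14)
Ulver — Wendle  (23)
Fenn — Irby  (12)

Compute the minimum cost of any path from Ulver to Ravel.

$42

Enumerating some paths:
Ulver - Wendle - Eskin - Dunly - Ravel: 23+5+13+5 = 46
Ulver - Wendle - Eskin - Ravel: 23+5+14 = 42
Ulver - Irby - Dunly - Ravel: 23+22+5 = 50
The minimum is $42 via Ulver - Wendle - Eskin - Ravel.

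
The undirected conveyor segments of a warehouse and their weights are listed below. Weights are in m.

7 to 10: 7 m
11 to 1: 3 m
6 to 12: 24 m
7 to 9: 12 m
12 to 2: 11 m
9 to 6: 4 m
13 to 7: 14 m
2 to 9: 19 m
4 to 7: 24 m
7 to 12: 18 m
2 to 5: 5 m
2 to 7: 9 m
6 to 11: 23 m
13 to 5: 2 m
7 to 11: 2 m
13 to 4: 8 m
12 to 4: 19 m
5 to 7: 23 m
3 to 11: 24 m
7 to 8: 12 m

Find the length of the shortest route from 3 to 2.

35 m

Candidate routes:
3 → 11 → 7 → 2: 24+2+9 = 35
3 → 11 → 7 → 5 → 2: 24+2+23+5 = 54
3 → 11 → 7 → 13 → 5 → 2: 24+2+14+2+5 = 47
Cheapest is 3 → 11 → 7 → 2 at 35 m.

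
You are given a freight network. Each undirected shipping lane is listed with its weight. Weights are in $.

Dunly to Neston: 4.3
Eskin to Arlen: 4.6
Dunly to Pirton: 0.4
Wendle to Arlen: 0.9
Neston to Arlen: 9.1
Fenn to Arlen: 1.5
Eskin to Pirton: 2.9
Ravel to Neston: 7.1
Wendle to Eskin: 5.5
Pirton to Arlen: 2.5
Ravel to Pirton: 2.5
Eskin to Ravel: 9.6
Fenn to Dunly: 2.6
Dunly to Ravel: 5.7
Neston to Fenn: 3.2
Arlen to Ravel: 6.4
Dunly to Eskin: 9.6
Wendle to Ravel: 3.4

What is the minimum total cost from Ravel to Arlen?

Settle nodes by increasing distance from Ravel:
Ravel: 0
Pirton: 2.5  (via Ravel)
Dunly: 2.9  (via Pirton)
Wendle: 3.4  (via Ravel)
Arlen: 4.3  (via Wendle)
Shortest route: Ravel–Wendle–Arlen = $4.3.

$4.3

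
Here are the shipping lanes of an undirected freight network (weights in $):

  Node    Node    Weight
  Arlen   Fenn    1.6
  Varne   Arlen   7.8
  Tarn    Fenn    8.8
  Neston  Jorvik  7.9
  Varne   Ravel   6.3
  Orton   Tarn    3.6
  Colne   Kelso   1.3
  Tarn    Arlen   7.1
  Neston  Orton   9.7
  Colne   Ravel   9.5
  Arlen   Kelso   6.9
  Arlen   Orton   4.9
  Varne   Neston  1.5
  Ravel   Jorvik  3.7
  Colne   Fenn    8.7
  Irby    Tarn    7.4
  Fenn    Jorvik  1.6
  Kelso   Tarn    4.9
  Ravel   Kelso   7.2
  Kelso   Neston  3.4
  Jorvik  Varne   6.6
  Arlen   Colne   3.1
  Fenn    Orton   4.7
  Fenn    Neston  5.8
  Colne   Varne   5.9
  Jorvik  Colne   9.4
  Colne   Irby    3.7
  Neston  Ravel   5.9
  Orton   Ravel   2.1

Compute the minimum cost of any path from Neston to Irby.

$8.4

Running Dijkstra from Neston:
Neston: 0
Varne: 1.5  (via Neston)
Kelso: 3.4  (via Neston)
Colne: 4.7  (via Kelso)
Fenn: 5.8  (via Neston)
Ravel: 5.9  (via Neston)
Arlen: 7.4  (via Fenn)
Jorvik: 7.4  (via Fenn)
Orton: 8  (via Ravel)
Tarn: 8.3  (via Kelso)
Irby: 8.4  (via Colne)
Shortest route: Neston → Kelso → Colne → Irby = $8.4.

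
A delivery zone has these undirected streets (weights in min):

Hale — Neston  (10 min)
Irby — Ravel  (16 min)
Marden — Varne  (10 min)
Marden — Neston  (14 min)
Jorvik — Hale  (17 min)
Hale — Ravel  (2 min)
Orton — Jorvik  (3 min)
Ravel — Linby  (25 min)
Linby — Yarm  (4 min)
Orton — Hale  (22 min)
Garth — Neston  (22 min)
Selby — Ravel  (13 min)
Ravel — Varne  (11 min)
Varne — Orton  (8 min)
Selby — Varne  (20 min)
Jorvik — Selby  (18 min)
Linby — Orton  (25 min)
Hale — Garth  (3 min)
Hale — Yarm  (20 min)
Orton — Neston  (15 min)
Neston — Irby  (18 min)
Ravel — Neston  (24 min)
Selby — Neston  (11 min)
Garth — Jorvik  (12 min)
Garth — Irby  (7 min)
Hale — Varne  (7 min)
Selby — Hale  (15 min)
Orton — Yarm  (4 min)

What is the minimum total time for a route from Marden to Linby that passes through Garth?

Shortest Marden→Garth: Marden → Varne → Hale → Garth = 20
Best Garth to Linby: Garth → Jorvik → Orton → Yarm → Linby costing 23
Total via Garth: 20 + 23 = 43 min.

43 min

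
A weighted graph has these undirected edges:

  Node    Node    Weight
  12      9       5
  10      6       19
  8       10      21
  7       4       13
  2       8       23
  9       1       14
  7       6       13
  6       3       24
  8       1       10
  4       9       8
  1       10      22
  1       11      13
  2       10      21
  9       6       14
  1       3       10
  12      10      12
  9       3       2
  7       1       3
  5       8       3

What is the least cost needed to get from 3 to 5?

23

Settle nodes by increasing distance from 3:
3: 0
9: 2  (via 3)
12: 7  (via 9)
1: 10  (via 3)
4: 10  (via 9)
7: 13  (via 1)
6: 16  (via 9)
10: 19  (via 12)
8: 20  (via 1)
5: 23  (via 8)
Shortest route: 3–1–8–5 = 23.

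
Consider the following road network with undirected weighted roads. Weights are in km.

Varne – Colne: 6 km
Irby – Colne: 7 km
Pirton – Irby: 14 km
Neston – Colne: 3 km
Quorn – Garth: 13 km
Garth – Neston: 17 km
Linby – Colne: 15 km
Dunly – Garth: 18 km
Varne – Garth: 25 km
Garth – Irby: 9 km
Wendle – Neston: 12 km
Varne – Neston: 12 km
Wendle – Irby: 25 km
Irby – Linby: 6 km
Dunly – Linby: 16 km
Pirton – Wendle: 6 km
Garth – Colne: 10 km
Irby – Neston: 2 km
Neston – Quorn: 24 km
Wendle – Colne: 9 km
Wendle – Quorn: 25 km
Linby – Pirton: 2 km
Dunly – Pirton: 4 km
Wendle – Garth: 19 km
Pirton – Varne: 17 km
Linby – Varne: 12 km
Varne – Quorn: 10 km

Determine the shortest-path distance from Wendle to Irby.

14 km

Settle nodes by increasing distance from Wendle:
Wendle: 0
Pirton: 6  (via Wendle)
Linby: 8  (via Pirton)
Colne: 9  (via Wendle)
Dunly: 10  (via Pirton)
Neston: 12  (via Wendle)
Irby: 14  (via Linby)
Shortest route: Wendle → Pirton → Linby → Irby = 14 km.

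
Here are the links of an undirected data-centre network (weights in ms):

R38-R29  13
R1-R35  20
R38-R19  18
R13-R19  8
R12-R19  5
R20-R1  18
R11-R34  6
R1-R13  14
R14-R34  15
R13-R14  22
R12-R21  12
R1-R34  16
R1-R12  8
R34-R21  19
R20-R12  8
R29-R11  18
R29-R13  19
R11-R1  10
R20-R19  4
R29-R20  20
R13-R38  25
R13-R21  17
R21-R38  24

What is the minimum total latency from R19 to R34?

29 ms

Settle nodes by increasing distance from R19:
R19: 0
R20: 4  (via R19)
R12: 5  (via R19)
R13: 8  (via R19)
R1: 13  (via R12)
R21: 17  (via R12)
R38: 18  (via R19)
R11: 23  (via R1)
R29: 24  (via R20)
R34: 29  (via R1)
Shortest route: R19–R12–R1–R34 = 29 ms.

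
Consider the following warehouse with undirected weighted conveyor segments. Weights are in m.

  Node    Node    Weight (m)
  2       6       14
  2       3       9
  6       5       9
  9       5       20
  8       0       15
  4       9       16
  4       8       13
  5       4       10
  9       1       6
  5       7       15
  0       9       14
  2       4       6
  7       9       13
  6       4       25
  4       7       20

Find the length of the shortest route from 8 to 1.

Enumerating some paths:
8 → 4 → 5 → 9 → 1: 13+10+20+6 = 49
8 → 4 → 9 → 1: 13+16+6 = 35
Cheapest is 8 → 4 → 9 → 1 at 35 m.

35 m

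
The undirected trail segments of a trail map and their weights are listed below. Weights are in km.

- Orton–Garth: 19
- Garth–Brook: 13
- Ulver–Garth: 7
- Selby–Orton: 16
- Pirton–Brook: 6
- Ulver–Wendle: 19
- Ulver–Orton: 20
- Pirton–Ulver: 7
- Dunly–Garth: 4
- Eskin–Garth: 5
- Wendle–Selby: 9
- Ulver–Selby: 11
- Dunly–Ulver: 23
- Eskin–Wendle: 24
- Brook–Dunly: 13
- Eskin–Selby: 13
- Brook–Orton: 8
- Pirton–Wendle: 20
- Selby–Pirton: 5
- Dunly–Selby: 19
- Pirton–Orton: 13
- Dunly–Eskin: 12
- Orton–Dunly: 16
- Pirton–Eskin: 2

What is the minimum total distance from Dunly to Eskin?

Running Dijkstra from Dunly:
Dunly: 0
Garth: 4  (via Dunly)
Eskin: 9  (via Garth)
Shortest route: Dunly → Garth → Eskin = 9 km.

9 km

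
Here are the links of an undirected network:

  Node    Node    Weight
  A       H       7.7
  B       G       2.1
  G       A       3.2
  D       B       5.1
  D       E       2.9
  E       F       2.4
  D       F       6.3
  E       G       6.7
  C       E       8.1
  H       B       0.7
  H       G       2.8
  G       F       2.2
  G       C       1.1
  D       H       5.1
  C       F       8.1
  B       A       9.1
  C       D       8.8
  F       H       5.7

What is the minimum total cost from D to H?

Candidate routes:
D → B → H: 5.1+0.7 = 5.8
D → H: 5.1 = 5.1
D → B → G → H: 5.1+2.1+2.8 = 10
The minimum is 5.1 via D → H.

5.1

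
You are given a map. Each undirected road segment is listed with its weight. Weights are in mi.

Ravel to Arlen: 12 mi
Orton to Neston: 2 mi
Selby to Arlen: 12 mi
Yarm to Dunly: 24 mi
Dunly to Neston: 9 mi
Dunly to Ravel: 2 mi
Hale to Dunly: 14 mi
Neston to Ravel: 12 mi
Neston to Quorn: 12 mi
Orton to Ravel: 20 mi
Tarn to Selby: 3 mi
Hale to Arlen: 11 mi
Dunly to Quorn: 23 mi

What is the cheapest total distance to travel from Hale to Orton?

25 mi

Compare a few routes:
Hale–Dunly–Ravel–Orton: 14+2+20 = 36
Hale–Dunly–Neston–Orton: 14+9+2 = 25
Hale–Arlen–Ravel–Dunly–Neston–Orton: 11+12+2+9+2 = 36
Hale–Dunly–Ravel–Neston–Orton: 14+2+12+2 = 30
The minimum is 25 mi via Hale–Dunly–Neston–Orton.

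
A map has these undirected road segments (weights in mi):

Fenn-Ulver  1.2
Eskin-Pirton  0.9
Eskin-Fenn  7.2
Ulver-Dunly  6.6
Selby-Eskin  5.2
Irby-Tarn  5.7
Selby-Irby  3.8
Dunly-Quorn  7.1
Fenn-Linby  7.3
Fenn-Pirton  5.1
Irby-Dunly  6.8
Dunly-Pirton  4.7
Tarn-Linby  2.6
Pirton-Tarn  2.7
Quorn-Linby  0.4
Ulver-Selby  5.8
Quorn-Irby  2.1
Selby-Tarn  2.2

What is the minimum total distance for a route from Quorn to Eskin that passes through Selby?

Best Quorn to Selby: Quorn–Linby–Tarn–Selby costing 5.2
Best Selby to Eskin: Selby–Eskin costing 5.2
Total via Selby: 5.2 + 5.2 = 10.4 mi.

10.4 mi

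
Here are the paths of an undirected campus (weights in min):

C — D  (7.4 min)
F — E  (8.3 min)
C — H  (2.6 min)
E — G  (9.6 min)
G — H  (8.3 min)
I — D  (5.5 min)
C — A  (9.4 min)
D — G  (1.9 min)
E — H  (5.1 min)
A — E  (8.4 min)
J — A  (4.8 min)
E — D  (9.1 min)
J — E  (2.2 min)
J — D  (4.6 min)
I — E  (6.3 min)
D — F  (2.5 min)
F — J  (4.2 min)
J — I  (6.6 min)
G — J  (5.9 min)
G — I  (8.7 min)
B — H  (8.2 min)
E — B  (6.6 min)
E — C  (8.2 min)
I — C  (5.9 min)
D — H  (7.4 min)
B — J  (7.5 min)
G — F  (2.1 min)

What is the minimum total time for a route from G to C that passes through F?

Best G to F: G–F costing 2.1
Shortest F→C: F–D–C = 9.9
Total via F: 2.1 + 9.9 = 12 min.

12 min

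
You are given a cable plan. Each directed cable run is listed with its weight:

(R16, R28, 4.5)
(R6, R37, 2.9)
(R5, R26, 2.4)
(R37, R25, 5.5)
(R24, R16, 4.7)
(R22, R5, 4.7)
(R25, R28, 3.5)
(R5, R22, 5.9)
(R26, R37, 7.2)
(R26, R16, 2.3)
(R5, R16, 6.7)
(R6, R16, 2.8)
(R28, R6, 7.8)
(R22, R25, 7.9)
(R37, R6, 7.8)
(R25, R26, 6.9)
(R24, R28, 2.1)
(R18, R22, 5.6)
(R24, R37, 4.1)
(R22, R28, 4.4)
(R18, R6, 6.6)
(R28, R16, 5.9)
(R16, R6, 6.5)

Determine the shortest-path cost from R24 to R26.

Enumerating some paths:
R24 → R37 → R25 → R26: 4.1+5.5+6.9 = 16.5
R24 → R28 → R6 → R37 → R25 → R26: 2.1+7.8+2.9+5.5+6.9 = 25.2
The minimum is 16.5 via R24 → R37 → R25 → R26.

16.5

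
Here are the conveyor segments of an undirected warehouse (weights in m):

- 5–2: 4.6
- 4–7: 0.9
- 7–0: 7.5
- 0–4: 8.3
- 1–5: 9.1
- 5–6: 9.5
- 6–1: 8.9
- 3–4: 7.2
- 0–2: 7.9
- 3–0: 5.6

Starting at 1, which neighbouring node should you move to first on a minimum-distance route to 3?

5

Enumerating some paths:
1–5–2–0–3: 9.1+4.6+7.9+5.6 = 27.2
1–6–5–2–0–3: 8.9+9.5+4.6+7.9+5.6 = 36.5
1–5–2–0–7–4–3: 9.1+4.6+7.9+7.5+0.9+7.2 = 37.2
1–5–2–0–4–3: 9.1+4.6+7.9+8.3+7.2 = 37.1
The minimum is 27.2 m via 1–5–2–0–3.
So from 1 the first move is to 5.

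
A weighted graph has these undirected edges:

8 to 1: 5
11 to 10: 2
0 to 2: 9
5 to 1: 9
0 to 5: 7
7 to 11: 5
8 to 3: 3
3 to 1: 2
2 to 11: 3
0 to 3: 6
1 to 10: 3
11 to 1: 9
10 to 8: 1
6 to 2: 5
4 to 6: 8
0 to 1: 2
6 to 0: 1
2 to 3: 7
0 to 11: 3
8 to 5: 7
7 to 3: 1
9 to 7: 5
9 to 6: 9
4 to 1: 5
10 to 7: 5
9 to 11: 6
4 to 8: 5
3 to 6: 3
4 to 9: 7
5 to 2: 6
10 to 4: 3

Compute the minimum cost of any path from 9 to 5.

15

Shortest distances from 9:
9: 0
7: 5  (via 9)
3: 6  (via 7)
11: 6  (via 9)
4: 7  (via 9)
1: 8  (via 3)
10: 8  (via 11)
0: 9  (via 11)
2: 9  (via 11)
6: 9  (via 9)
8: 9  (via 3)
5: 15  (via 2)
Shortest route: 9 → 11 → 2 → 5 = 15.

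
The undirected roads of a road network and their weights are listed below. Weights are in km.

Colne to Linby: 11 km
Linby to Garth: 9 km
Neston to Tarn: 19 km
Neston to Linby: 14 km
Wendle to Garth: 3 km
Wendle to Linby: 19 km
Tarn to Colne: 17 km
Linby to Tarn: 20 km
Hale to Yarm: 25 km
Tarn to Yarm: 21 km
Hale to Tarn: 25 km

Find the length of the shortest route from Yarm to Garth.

Running Dijkstra from Yarm:
Yarm: 0
Tarn: 21  (via Yarm)
Hale: 25  (via Yarm)
Colne: 38  (via Tarn)
Neston: 40  (via Tarn)
Linby: 41  (via Tarn)
Garth: 50  (via Linby)
Shortest route: Yarm–Tarn–Linby–Garth = 50 km.

50 km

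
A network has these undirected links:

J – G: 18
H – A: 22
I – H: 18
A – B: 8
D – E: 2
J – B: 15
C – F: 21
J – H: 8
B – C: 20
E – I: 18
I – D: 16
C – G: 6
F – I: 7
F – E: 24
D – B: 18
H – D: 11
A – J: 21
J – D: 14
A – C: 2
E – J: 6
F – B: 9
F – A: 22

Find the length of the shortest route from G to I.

32

Candidate routes:
G → C → F → I: 6+21+7 = 34
G → C → A → B → F → I: 6+2+8+9+7 = 32
Cheapest is G → C → A → B → F → I at 32.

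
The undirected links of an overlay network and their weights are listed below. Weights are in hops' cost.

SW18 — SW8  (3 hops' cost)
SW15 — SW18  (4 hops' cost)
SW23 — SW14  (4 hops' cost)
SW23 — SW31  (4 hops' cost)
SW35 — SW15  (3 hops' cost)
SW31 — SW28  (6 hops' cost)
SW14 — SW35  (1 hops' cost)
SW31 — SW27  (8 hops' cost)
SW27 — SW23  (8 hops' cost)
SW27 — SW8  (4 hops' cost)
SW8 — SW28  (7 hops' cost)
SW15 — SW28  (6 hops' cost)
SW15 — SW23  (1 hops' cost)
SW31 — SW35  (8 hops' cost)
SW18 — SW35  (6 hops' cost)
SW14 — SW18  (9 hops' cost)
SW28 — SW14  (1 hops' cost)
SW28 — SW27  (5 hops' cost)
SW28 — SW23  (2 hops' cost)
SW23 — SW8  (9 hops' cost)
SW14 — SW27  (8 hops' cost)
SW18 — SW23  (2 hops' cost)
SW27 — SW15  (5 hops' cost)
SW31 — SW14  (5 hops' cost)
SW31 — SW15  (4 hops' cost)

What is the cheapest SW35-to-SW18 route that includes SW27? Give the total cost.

Shortest SW35→SW27: SW35 → SW14 → SW28 → SW27 = 7
Best SW27 to SW18: SW27 → SW8 → SW18 costing 7
Total via SW27: 7 + 7 = 14 hops' cost.

14 hops' cost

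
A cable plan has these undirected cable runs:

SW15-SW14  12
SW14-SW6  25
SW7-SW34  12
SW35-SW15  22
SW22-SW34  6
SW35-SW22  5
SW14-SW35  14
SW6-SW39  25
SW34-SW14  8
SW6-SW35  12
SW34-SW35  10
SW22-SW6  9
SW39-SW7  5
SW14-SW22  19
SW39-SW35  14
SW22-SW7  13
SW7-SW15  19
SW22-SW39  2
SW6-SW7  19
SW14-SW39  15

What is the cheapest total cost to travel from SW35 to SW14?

14

Candidate routes:
SW35–SW34–SW14: 10+8 = 18
SW35–SW22–SW34–SW14: 5+6+8 = 19
SW35–SW22–SW39–SW14: 5+2+15 = 22
SW35–SW14: 14 = 14
Cheapest is SW35–SW14 at 14.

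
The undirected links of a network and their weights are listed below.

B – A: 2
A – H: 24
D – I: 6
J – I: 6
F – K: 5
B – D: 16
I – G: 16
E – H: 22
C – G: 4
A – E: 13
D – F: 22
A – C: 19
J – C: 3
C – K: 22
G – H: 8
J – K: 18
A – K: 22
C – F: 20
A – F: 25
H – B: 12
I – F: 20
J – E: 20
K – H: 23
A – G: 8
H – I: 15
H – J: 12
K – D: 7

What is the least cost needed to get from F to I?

18

Compare a few routes:
F - I: 20 = 20
F - K - D - I: 5+7+6 = 18
The minimum is 18 via F - K - D - I.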